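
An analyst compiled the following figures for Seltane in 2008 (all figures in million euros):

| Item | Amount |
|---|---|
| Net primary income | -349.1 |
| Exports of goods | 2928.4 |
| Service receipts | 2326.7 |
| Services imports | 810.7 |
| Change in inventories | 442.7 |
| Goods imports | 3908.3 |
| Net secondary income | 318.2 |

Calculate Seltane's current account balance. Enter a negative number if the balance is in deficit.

Goods balance = 2928.4 - 3908.3 = -979.9
Services balance = 2326.7 - 810.7 = 1516.0
Trade balance (goods + services) = -979.9 + 1516.0 = 536.1
Net primary income = -349.1
Net secondary income = 318.2
Current account = 536.1 + (-349.1) + 318.2 = 505.2

505.2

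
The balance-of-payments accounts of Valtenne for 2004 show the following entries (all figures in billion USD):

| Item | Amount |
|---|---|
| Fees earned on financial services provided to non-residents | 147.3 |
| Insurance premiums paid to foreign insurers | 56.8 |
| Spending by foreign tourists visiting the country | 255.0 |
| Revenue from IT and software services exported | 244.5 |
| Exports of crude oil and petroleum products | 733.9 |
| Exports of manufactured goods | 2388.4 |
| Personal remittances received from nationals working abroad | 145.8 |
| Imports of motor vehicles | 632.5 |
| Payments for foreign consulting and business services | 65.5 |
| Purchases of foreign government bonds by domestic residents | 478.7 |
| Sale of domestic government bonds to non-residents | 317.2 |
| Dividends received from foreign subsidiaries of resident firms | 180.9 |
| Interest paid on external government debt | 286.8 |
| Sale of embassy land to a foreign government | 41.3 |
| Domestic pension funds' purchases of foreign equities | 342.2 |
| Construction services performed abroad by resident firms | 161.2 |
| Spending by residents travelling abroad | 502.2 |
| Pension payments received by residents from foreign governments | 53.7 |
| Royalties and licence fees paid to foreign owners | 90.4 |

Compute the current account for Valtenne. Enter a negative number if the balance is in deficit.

Goods: 2388.4 - 632.5 + 733.9 = 2489.8
Services: -65.5 + 255.0 - 90.4 - 56.8 + 244.5 - 502.2 + 147.3 + 161.2 = 93.1
Primary income: 180.9 - 286.8 = -105.9
Secondary income: 145.8 + 53.7 = 199.5
Current account = 2489.8 + 93.1 + (-105.9) + 199.5 = 2676.5
(Excluded from the current account — financial account: purchases of foreign government bonds by domestic residents 478.7, sale of domestic government bonds to non-residents 317.2, domestic pension funds' purchases of foreign equities 342.2; capital account: sale of embassy land to a foreign government 41.3.)

2676.5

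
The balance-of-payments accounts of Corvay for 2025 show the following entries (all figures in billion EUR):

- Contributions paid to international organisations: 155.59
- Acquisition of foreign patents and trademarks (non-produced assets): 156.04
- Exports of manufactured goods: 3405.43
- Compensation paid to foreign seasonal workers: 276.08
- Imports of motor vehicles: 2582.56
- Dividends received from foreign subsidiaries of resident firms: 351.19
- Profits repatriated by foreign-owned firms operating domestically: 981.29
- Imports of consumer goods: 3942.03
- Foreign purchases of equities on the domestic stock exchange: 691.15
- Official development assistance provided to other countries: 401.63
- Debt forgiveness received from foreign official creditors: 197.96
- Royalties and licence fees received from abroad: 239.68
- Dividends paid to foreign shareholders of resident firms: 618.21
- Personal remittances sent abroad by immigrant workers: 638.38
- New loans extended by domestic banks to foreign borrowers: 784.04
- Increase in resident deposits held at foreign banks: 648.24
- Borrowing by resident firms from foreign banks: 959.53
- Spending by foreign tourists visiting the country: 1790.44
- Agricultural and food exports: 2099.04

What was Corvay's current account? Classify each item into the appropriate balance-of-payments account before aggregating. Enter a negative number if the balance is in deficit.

Goods: -2582.56 - 3942.03 + 2099.04 + 3405.43 = -1020.12
Services: 239.68 + 1790.44 = 2030.12
Primary income: -618.21 - 981.29 + 351.19 - 276.08 = -1524.39
Secondary income: -638.38 - 401.63 - 155.59 = -1195.60
Current account = (-1020.12) + 2030.12 + (-1524.39) + (-1195.60) = -1709.99
(Excluded from the current account — capital account: acquisition of foreign patents and trademarks (non-produced assets) 156.04, debt forgiveness received from foreign official creditors 197.96; financial account: foreign purchases of equities on the domestic stock exchange 691.15, new loans extended by domestic banks to foreign borrowers 784.04, increase in resident deposits held at foreign banks 648.24, borrowing by resident firms from foreign banks 959.53.)

-1709.99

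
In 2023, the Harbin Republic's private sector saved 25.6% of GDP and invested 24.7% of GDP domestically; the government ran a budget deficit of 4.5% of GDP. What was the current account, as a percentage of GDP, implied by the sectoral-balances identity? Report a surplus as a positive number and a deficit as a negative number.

By the sectoral-balances identity, CA = (S_private - I) + (T - G).
Private balance = 25.6 - 24.7 = 0.9
Government balance (T - G) = -4.5
CA = 0.9 + (-4.5) = -3.6

-3.6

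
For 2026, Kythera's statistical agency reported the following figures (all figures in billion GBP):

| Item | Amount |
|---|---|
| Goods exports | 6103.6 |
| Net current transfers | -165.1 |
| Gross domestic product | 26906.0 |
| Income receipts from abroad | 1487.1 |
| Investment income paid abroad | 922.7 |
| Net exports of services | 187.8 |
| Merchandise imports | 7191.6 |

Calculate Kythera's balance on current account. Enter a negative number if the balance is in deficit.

-500.9

Goods balance = 6103.6 - 7191.6 = -1088.0
Services balance = 187.8
Trade balance (goods + services) = -1088.0 + 187.8 = -900.2
Net primary income = 1487.1 - 922.7 = 564.4
Net secondary income = -165.1
Current account = -900.2 + 564.4 + (-165.1) = -500.9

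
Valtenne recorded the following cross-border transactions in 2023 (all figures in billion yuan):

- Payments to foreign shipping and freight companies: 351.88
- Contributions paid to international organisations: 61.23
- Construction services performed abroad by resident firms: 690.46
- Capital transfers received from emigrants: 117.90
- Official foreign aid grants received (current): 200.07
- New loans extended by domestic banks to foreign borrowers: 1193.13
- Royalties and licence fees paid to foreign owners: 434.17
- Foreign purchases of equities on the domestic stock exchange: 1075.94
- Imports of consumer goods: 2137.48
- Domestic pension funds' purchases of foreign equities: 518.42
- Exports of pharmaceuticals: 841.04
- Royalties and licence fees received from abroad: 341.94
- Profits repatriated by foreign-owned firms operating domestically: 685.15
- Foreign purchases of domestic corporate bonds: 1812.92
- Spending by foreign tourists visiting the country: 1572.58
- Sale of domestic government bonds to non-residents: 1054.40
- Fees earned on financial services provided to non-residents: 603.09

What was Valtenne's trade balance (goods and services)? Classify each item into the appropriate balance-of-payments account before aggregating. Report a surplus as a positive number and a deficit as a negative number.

1125.58

Goods: -2137.48 + 841.04 = -1296.44
Services: 690.46 - 351.88 + 341.94 + 603.09 - 434.17 + 1572.58 = 2422.02
Trade balance = -1296.44 + 2422.02 = 1125.58
(Excluded from the trade balance — secondary income: contributions paid to international organisations 61.23, official foreign aid grants received (current) 200.07; capital account: capital transfers received from emigrants 117.90; financial account: new loans extended by domestic banks to foreign borrowers 1193.13, foreign purchases of equities on the domestic stock exchange 1075.94, domestic pension funds' purchases of foreign equities 518.42, foreign purchases of domestic corporate bonds 1812.92, sale of domestic government bonds to non-residents 1054.40; primary income: profits repatriated by foreign-owned firms operating domestically 685.15.)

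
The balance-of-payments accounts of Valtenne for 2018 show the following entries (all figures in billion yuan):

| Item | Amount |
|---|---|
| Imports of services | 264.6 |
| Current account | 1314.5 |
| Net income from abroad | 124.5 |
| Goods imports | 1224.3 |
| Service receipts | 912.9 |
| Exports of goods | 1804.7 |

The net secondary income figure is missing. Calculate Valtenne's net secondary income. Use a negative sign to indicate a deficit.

Current account = goods balance + services balance + net primary income + net secondary income
Sum of the known components = 1353.2
Net secondary income = CA - (known components) = 1314.5 - 1353.2 = -38.7

-38.7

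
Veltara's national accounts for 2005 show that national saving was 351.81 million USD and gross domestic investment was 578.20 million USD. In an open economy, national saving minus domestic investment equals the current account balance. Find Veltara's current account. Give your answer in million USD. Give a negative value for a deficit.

-226.39

S - I = CA (net lending to the rest of the world).
CA = S - I = 351.81 - 578.20 = -226.39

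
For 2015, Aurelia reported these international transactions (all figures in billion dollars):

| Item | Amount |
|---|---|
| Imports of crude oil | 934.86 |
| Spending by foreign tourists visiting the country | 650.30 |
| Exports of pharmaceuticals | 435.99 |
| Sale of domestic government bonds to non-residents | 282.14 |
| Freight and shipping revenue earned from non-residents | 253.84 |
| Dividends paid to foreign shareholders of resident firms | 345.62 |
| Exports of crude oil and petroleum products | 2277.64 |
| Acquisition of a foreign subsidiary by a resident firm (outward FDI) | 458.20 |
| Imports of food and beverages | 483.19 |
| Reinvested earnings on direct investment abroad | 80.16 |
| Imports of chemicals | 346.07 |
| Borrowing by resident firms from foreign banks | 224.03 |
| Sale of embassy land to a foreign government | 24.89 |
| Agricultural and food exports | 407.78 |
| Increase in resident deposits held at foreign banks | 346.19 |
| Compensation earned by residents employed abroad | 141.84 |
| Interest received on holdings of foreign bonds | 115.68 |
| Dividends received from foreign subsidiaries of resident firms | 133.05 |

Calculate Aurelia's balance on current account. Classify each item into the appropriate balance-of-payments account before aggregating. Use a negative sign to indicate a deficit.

Goods: 407.78 - 346.07 - 483.19 + 435.99 + 2277.64 - 934.86 = 1357.29
Services: 650.30 + 253.84 = 904.14
Primary income: -345.62 + 80.16 + 115.68 + 141.84 + 133.05 = 125.11
Current account = 1357.29 + 904.14 + 125.11 = 2386.54
(Excluded from the current account — financial account: sale of domestic government bonds to non-residents 282.14, acquisition of a foreign subsidiary by a resident firm (outward FDI) 458.20, borrowing by resident firms from foreign banks 224.03, increase in resident deposits held at foreign banks 346.19; capital account: sale of embassy land to a foreign government 24.89.)

2386.54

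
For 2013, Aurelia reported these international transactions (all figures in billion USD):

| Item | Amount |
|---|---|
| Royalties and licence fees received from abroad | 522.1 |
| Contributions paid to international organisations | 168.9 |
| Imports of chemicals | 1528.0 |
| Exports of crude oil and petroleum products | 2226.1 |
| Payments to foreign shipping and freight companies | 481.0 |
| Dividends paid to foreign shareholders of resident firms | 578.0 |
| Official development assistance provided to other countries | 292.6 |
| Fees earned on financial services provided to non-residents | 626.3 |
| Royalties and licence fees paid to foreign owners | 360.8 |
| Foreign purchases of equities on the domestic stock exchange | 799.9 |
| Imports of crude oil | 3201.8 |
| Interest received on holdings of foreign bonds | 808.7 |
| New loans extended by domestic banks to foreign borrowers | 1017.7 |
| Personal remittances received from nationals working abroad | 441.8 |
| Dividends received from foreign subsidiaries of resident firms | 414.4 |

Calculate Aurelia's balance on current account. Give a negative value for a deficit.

-1571.7

Goods: 2226.1 - 3201.8 - 1528.0 = -2503.7
Services: -360.8 + 522.1 + 626.3 - 481.0 = 306.6
Primary income: 414.4 - 578.0 + 808.7 = 645.1
Secondary income: -168.9 + 441.8 - 292.6 = -19.7
Current account = (-2503.7) + 306.6 + 645.1 + (-19.7) = -1571.7
(Excluded from the current account — financial account: foreign purchases of equities on the domestic stock exchange 799.9, new loans extended by domestic banks to foreign borrowers 1017.7.)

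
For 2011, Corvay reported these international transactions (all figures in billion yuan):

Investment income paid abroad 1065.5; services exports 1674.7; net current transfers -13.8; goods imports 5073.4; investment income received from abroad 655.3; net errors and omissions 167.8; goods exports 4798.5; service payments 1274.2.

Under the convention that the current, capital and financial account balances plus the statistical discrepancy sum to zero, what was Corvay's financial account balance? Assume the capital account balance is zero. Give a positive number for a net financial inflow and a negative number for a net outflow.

130.6

Goods balance = 4798.5 - 5073.4 = -274.9
Services balance = 1674.7 - 1274.2 = 400.5
Trade balance (goods + services) = -274.9 + 400.5 = 125.6
Net primary income = 655.3 - 1065.5 = -410.2
Net secondary income = -13.8
Current account = 125.6 + (-410.2) + (-13.8) = -298.4
Financial account = -(-298.4 + 167.8) = 130.6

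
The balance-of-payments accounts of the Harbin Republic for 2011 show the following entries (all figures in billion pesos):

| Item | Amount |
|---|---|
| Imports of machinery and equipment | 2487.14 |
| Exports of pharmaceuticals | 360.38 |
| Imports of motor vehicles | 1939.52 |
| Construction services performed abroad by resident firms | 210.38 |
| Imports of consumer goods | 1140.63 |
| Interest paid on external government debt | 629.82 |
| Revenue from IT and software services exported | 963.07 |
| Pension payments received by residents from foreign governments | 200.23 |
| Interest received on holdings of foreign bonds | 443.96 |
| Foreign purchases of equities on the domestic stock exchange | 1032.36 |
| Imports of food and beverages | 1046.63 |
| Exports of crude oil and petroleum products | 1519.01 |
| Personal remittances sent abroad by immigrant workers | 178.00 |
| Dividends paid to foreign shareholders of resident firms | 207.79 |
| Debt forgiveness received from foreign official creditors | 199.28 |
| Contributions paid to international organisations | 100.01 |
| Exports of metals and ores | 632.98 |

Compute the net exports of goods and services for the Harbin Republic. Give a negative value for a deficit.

-2928.10

Goods: -1140.63 + 1519.01 - 2487.14 - 1939.52 + 360.38 - 1046.63 + 632.98 = -4101.55
Services: 210.38 + 963.07 = 1173.45
Trade balance = -4101.55 + 1173.45 = -2928.10
(Excluded from the trade balance — primary income: interest paid on external government debt 629.82, interest received on holdings of foreign bonds 443.96, dividends paid to foreign shareholders of resident firms 207.79; secondary income: pension payments received by residents from foreign governments 200.23, personal remittances sent abroad by immigrant workers 178.00, contributions paid to international organisations 100.01; financial account: foreign purchases of equities on the domestic stock exchange 1032.36; capital account: debt forgiveness received from foreign official creditors 199.28.)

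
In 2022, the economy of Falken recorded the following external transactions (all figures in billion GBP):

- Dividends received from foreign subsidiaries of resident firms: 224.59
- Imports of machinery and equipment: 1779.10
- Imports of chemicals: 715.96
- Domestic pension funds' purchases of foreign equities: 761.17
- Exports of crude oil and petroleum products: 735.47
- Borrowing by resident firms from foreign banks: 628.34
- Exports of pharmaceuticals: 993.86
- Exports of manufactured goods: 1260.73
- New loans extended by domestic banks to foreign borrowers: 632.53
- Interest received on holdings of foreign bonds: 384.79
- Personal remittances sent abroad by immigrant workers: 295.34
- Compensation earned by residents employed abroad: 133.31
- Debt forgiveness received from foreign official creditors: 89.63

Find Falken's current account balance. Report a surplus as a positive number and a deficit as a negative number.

942.35

Goods: -715.96 + 1260.73 - 1779.10 + 993.86 + 735.47 = 495.00
Primary income: 384.79 + 133.31 + 224.59 = 742.69
Secondary income: -295.34
Current account = 495.00 + 742.69 + (-295.34) = 942.35
(Excluded from the current account — financial account: domestic pension funds' purchases of foreign equities 761.17, borrowing by resident firms from foreign banks 628.34, new loans extended by domestic banks to foreign borrowers 632.53; capital account: debt forgiveness received from foreign official creditors 89.63.)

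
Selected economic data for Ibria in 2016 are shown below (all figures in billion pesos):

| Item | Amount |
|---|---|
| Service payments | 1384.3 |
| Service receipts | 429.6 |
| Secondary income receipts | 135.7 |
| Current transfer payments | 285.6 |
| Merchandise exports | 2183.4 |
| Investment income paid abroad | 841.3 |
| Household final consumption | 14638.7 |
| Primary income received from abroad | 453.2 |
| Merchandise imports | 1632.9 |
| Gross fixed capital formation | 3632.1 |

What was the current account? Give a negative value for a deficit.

Goods balance = 2183.4 - 1632.9 = 550.5
Services balance = 429.6 - 1384.3 = -954.7
Trade balance (goods + services) = 550.5 + (-954.7) = -404.2
Net primary income = 453.2 - 841.3 = -388.1
Net secondary income = 135.7 - 285.6 = -149.9
Current account = -404.2 + (-388.1) + (-149.9) = -942.2

-942.2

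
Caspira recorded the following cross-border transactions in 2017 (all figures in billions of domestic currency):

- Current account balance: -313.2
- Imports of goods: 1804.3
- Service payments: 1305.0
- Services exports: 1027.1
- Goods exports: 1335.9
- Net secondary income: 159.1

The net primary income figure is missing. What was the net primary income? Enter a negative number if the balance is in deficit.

Current account = goods balance + services balance + net primary income + net secondary income
Sum of the known components = -587.2
Net primary income = CA - (known components) = -313.2 - (-587.2) = 274.0

274.0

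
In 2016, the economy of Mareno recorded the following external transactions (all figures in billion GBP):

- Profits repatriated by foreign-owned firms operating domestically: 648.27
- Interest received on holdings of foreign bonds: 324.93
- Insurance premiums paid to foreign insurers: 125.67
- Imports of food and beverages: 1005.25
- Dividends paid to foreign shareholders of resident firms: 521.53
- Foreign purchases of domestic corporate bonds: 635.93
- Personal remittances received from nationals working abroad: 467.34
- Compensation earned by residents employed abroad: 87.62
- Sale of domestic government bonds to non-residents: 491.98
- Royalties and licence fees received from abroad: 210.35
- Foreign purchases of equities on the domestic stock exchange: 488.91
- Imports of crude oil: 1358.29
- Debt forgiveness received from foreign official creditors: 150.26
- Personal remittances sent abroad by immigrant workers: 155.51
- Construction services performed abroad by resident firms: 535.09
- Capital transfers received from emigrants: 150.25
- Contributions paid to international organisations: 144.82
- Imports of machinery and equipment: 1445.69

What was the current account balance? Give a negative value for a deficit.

-3779.70

Goods: -1005.25 - 1445.69 - 1358.29 = -3809.23
Services: -125.67 + 210.35 + 535.09 = 619.77
Primary income: 324.93 - 521.53 - 648.27 + 87.62 = -757.25
Secondary income: 467.34 - 144.82 - 155.51 = 167.01
Current account = (-3809.23) + 619.77 + (-757.25) + 167.01 = -3779.70
(Excluded from the current account — financial account: foreign purchases of domestic corporate bonds 635.93, sale of domestic government bonds to non-residents 491.98, foreign purchases of equities on the domestic stock exchange 488.91; capital account: debt forgiveness received from foreign official creditors 150.26, capital transfers received from emigrants 150.25.)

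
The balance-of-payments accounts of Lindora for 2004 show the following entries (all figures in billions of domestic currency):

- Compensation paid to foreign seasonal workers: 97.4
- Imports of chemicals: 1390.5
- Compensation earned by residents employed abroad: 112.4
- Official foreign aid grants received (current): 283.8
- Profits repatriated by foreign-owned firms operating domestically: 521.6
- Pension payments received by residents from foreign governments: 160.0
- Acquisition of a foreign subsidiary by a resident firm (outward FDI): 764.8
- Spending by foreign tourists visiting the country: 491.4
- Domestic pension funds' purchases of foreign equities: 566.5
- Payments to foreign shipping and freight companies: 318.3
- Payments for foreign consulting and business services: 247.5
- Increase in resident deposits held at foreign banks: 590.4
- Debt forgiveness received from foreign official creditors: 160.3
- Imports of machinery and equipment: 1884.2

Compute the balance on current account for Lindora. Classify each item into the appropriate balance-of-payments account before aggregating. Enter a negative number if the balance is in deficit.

-3411.9

Goods: -1390.5 - 1884.2 = -3274.7
Services: -318.3 + 491.4 - 247.5 = -74.4
Primary income: 112.4 - 97.4 - 521.6 = -506.6
Secondary income: 160.0 + 283.8 = 443.8
Current account = (-3274.7) + (-74.4) + (-506.6) + 443.8 = -3411.9
(Excluded from the current account — financial account: acquisition of a foreign subsidiary by a resident firm (outward FDI) 764.8, domestic pension funds' purchases of foreign equities 566.5, increase in resident deposits held at foreign banks 590.4; capital account: debt forgiveness received from foreign official creditors 160.3.)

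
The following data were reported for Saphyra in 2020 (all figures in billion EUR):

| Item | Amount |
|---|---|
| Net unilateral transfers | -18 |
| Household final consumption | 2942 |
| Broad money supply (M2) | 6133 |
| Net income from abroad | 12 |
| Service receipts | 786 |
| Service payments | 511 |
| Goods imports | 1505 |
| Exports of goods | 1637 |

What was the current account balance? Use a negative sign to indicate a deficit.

401

Goods balance = 1637 - 1505 = 132
Services balance = 786 - 511 = 275
Trade balance (goods + services) = 132 + 275 = 407
Net primary income = 12
Net secondary income = -18
Current account = 407 + 12 + (-18) = 401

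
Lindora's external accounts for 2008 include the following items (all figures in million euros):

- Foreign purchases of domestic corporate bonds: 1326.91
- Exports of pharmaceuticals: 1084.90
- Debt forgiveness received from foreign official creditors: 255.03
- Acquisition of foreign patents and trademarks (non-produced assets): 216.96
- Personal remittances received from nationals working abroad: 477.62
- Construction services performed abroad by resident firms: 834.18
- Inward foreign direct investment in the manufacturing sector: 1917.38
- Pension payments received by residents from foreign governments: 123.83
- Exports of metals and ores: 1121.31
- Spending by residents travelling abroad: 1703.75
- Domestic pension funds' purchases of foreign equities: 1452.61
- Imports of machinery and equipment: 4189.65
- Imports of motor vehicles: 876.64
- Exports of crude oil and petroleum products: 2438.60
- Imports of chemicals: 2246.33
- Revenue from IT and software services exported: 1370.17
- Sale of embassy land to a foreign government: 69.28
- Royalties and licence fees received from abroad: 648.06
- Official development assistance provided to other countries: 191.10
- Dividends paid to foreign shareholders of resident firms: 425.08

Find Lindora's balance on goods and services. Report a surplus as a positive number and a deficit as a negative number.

-1519.15

Goods: 1121.31 - 876.64 + 1084.90 - 2246.33 + 2438.60 - 4189.65 = -2667.81
Services: 834.18 + 1370.17 + 648.06 - 1703.75 = 1148.66
Trade balance = -2667.81 + 1148.66 = -1519.15
(Excluded from the trade balance — financial account: foreign purchases of domestic corporate bonds 1326.91, inward foreign direct investment in the manufacturing sector 1917.38, domestic pension funds' purchases of foreign equities 1452.61; capital account: debt forgiveness received from foreign official creditors 255.03, acquisition of foreign patents and trademarks (non-produced assets) 216.96, sale of embassy land to a foreign government 69.28; secondary income: personal remittances received from nationals working abroad 477.62, pension payments received by residents from foreign governments 123.83, official development assistance provided to other countries 191.10; primary income: dividends paid to foreign shareholders of resident firms 425.08.)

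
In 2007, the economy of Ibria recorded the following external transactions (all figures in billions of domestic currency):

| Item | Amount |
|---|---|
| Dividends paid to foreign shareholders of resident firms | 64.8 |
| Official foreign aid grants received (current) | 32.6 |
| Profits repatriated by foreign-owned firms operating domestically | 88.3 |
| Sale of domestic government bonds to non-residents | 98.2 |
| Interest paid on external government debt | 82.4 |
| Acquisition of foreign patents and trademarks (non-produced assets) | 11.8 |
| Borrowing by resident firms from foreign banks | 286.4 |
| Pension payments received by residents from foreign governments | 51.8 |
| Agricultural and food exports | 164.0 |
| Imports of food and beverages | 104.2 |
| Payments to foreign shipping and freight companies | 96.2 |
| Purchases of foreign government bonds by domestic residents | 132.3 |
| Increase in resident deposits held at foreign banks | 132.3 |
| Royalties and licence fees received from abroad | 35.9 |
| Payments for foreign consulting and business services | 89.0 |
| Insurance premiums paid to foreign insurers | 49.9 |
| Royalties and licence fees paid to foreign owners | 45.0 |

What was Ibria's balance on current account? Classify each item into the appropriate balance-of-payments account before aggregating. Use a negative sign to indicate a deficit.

-335.5

Goods: 164.0 - 104.2 = 59.8
Services: -96.2 - 89.0 - 45.0 + 35.9 - 49.9 = -244.2
Primary income: -64.8 - 88.3 - 82.4 = -235.5
Secondary income: 32.6 + 51.8 = 84.4
Current account = 59.8 + (-244.2) + (-235.5) + 84.4 = -335.5
(Excluded from the current account — financial account: sale of domestic government bonds to non-residents 98.2, borrowing by resident firms from foreign banks 286.4, purchases of foreign government bonds by domestic residents 132.3, increase in resident deposits held at foreign banks 132.3; capital account: acquisition of foreign patents and trademarks (non-produced assets) 11.8.)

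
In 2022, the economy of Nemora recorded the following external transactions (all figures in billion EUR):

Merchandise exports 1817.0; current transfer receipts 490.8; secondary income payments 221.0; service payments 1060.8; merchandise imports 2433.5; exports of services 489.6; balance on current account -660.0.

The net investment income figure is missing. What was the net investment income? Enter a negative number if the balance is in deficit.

Current account = goods balance + services balance + net primary income + net secondary income
Sum of the known components = -917.9
Net investment income = CA - (known components) = -660.0 - (-917.9) = 257.9

257.9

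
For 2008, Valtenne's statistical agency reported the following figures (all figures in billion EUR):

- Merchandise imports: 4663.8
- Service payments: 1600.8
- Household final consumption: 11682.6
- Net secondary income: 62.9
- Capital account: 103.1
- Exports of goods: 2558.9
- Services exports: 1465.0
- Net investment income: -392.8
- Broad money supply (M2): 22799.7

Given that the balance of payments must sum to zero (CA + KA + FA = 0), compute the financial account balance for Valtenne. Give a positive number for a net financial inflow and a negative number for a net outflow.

Goods balance = 2558.9 - 4663.8 = -2104.9
Services balance = 1465.0 - 1600.8 = -135.8
Trade balance (goods + services) = -2104.9 + (-135.8) = -2240.7
Net primary income = -392.8
Net secondary income = 62.9
Current account = -2240.7 + (-392.8) + 62.9 = -2570.6
Financial account = -(-2570.6 + 103.1) = 2467.5

2467.5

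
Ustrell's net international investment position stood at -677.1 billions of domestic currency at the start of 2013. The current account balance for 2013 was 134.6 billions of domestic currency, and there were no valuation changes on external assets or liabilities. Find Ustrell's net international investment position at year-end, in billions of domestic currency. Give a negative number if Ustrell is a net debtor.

With no valuation effects, change in NIIP = current account = 134.6
End-of-year NIIP = -677.1 + 134.6 = -542.5

-542.5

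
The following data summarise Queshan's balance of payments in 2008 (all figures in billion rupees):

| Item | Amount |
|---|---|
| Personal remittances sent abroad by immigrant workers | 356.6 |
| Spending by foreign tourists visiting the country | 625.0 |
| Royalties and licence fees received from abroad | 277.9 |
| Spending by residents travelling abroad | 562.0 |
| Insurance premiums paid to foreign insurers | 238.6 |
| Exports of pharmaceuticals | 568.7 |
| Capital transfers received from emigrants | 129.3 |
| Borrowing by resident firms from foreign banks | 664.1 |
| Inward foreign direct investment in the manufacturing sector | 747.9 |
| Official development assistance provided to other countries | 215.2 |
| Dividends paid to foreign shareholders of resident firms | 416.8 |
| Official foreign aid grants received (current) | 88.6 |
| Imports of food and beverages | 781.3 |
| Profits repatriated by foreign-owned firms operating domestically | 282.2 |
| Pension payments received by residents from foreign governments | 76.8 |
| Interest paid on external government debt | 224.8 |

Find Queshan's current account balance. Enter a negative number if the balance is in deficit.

-1440.5

Goods: 568.7 - 781.3 = -212.6
Services: 625.0 + 277.9 - 562.0 - 238.6 = 102.3
Primary income: -416.8 - 282.2 - 224.8 = -923.8
Secondary income: -356.6 + 76.8 - 215.2 + 88.6 = -406.4
Current account = (-212.6) + 102.3 + (-923.8) + (-406.4) = -1440.5
(Excluded from the current account — capital account: capital transfers received from emigrants 129.3; financial account: borrowing by resident firms from foreign banks 664.1, inward foreign direct investment in the manufacturing sector 747.9.)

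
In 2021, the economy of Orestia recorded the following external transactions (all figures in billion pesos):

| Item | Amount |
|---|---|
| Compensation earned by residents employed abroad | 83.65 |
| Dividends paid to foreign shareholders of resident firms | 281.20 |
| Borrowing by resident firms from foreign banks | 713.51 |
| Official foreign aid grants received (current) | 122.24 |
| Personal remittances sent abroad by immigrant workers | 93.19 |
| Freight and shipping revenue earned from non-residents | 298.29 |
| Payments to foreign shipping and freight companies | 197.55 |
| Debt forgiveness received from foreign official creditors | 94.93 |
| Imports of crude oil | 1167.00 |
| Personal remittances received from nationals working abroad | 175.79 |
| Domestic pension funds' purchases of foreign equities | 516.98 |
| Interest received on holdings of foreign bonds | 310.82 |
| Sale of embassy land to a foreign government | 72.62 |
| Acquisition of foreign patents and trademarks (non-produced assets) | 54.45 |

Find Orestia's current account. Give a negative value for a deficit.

-748.15

Goods: -1167.00
Services: 298.29 - 197.55 = 100.74
Primary income: 83.65 - 281.20 + 310.82 = 113.27
Secondary income: -93.19 + 122.24 + 175.79 = 204.84
Current account = (-1167.00) + 100.74 + 113.27 + 204.84 = -748.15
(Excluded from the current account — financial account: borrowing by resident firms from foreign banks 713.51, domestic pension funds' purchases of foreign equities 516.98; capital account: debt forgiveness received from foreign official creditors 94.93, sale of embassy land to a foreign government 72.62, acquisition of foreign patents and trademarks (non-produced assets) 54.45.)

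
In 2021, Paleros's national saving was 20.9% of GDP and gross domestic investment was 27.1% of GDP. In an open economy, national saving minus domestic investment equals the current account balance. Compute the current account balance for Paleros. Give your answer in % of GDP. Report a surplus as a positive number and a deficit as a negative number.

CA = S - I = 20.9 - 27.1 = -6.2

-6.2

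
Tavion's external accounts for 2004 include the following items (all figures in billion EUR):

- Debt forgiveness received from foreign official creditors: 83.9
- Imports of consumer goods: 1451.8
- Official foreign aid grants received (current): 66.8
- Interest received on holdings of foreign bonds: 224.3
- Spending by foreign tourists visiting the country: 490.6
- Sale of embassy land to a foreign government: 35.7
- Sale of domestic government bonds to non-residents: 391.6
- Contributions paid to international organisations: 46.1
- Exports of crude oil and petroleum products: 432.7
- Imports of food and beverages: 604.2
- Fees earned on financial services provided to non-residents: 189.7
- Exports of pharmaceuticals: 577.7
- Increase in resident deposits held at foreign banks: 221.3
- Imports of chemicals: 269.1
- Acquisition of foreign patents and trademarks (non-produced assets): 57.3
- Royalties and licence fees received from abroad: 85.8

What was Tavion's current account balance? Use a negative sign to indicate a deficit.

-303.6

Goods: -1451.8 + 432.7 - 269.1 + 577.7 - 604.2 = -1314.7
Services: 85.8 + 189.7 + 490.6 = 766.1
Primary income: 224.3
Secondary income: -46.1 + 66.8 = 20.7
Current account = (-1314.7) + 766.1 + 224.3 + 20.7 = -303.6
(Excluded from the current account — capital account: debt forgiveness received from foreign official creditors 83.9, sale of embassy land to a foreign government 35.7, acquisition of foreign patents and trademarks (non-produced assets) 57.3; financial account: sale of domestic government bonds to non-residents 391.6, increase in resident deposits held at foreign banks 221.3.)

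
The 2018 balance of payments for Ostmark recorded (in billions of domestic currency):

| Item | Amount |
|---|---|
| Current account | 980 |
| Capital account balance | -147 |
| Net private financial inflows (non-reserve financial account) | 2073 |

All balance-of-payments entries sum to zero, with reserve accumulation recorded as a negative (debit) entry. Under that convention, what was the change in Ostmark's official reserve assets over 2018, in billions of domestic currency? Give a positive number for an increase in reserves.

Official reserve transactions balance = -(980 + (-147) + 2073) = -2906
An accumulation of reserves is recorded as a debit (negative entry), so the change in the stock of reserves is the negative of that balance.
Change in official reserves = -(-2906) = 2906

2906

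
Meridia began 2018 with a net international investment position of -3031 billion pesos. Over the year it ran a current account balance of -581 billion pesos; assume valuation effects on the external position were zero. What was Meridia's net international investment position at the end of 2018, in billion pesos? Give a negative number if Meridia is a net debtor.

With no valuation effects, change in NIIP = current account = -581
End-of-year NIIP = -3031 + (-581) = -3612

-3612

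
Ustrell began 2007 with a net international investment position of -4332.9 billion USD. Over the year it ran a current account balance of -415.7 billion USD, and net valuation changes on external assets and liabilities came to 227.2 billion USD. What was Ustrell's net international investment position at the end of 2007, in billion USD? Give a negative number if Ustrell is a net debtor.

-4521.4

Change in NIIP = current account + net valuation change = -415.7 + 227.2 = -188.5
End-of-year NIIP = -4332.9 + (-188.5) = -4521.4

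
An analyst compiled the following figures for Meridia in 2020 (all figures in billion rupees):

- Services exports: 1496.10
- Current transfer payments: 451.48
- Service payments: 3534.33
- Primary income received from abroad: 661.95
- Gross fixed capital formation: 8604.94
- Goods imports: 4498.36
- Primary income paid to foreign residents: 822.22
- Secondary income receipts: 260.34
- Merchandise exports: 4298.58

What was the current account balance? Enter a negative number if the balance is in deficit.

Goods balance = 4298.58 - 4498.36 = -199.78
Services balance = 1496.10 - 3534.33 = -2038.23
Trade balance (goods + services) = -199.78 + (-2038.23) = -2238.01
Net primary income = 661.95 - 822.22 = -160.27
Net secondary income = 260.34 - 451.48 = -191.14
Current account = -2238.01 + (-160.27) + (-191.14) = -2589.42

-2589.42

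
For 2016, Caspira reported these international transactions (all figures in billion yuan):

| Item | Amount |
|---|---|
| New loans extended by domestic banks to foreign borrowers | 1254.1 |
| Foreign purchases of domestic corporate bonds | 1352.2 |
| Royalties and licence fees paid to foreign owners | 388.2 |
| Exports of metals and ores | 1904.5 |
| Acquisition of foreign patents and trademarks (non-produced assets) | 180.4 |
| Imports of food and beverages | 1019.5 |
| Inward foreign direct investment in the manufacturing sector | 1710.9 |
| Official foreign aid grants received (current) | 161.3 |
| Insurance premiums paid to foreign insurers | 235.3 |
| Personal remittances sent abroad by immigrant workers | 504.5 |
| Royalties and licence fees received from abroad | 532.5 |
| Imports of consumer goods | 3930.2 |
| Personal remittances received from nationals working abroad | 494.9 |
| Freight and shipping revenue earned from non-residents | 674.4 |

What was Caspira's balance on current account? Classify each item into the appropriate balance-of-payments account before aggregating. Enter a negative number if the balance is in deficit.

Goods: 1904.5 - 3930.2 - 1019.5 = -3045.2
Services: -388.2 + 532.5 + 674.4 - 235.3 = 583.4
Secondary income: 161.3 + 494.9 - 504.5 = 151.7
Current account = (-3045.2) + 583.4 + 151.7 = -2310.1
(Excluded from the current account — financial account: new loans extended by domestic banks to foreign borrowers 1254.1, foreign purchases of domestic corporate bonds 1352.2, inward foreign direct investment in the manufacturing sector 1710.9; capital account: acquisition of foreign patents and trademarks (non-produced assets) 180.4.)

-2310.1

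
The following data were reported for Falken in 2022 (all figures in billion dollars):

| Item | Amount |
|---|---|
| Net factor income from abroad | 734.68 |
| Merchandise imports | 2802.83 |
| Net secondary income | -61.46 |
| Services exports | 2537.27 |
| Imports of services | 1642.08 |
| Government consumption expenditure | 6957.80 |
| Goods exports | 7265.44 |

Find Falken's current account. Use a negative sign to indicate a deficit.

6031.02

Goods balance = 7265.44 - 2802.83 = 4462.61
Services balance = 2537.27 - 1642.08 = 895.19
Trade balance (goods + services) = 4462.61 + 895.19 = 5357.80
Net primary income = 734.68
Net secondary income = -61.46
Current account = 5357.80 + 734.68 + (-61.46) = 6031.02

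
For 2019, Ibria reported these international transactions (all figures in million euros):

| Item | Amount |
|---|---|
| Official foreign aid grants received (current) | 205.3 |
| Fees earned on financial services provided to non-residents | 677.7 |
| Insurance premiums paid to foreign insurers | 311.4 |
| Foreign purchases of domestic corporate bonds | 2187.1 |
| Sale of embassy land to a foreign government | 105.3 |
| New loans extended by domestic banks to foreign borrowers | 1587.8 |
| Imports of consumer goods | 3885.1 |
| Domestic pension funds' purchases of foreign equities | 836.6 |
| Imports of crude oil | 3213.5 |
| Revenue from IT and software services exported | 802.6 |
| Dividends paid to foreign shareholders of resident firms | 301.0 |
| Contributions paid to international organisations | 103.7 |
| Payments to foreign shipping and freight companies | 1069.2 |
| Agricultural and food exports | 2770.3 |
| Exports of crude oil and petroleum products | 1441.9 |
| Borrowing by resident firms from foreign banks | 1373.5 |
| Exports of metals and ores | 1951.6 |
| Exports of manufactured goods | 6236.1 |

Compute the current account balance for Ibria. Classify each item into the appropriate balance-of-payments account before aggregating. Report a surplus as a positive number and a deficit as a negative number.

Goods: 1951.6 + 1441.9 - 3885.1 - 3213.5 + 2770.3 + 6236.1 = 5301.3
Services: -1069.2 - 311.4 + 677.7 + 802.6 = 99.7
Primary income: -301.0
Secondary income: -103.7 + 205.3 = 101.6
Current account = 5301.3 + 99.7 + (-301.0) + 101.6 = 5201.6
(Excluded from the current account — financial account: foreign purchases of domestic corporate bonds 2187.1, new loans extended by domestic banks to foreign borrowers 1587.8, domestic pension funds' purchases of foreign equities 836.6, borrowing by resident firms from foreign banks 1373.5; capital account: sale of embassy land to a foreign government 105.3.)

5201.6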